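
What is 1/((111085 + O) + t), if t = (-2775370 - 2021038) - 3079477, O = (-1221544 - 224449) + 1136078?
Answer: -1/8074715 ≈ -1.2384e-7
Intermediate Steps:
O = -309915 (O = -1445993 + 1136078 = -309915)
t = -7875885 (t = -4796408 - 3079477 = -7875885)
1/((111085 + O) + t) = 1/((111085 - 309915) - 7875885) = 1/(-198830 - 7875885) = 1/(-8074715) = -1/8074715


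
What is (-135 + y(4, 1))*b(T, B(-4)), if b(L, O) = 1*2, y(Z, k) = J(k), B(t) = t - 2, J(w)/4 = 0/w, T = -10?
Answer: -270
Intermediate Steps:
J(w) = 0 (J(w) = 4*(0/w) = 4*0 = 0)
B(t) = -2 + t
y(Z, k) = 0
b(L, O) = 2
(-135 + y(4, 1))*b(T, B(-4)) = (-135 + 0)*2 = -135*2 = -270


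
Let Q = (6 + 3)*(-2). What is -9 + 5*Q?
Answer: -99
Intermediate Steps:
Q = -18 (Q = 9*(-2) = -18)
-9 + 5*Q = -9 + 5*(-18) = -9 - 90 = -99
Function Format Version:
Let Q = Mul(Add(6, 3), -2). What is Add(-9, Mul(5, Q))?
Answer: -99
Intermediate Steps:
Q = -18 (Q = Mul(9, -2) = -18)
Add(-9, Mul(5, Q)) = Add(-9, Mul(5, -18)) = Add(-9, -90) = -99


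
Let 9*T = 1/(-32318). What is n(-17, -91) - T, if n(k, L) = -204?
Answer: -59335847/290862 ≈ -204.00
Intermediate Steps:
T = -1/290862 (T = (⅑)/(-32318) = (⅑)*(-1/32318) = -1/290862 ≈ -3.4381e-6)
n(-17, -91) - T = -204 - 1*(-1/290862) = -204 + 1/290862 = -59335847/290862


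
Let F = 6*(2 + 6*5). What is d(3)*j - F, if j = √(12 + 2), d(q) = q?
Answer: -192 + 3*√14 ≈ -180.77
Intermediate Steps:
j = √14 ≈ 3.7417
F = 192 (F = 6*(2 + 30) = 6*32 = 192)
d(3)*j - F = 3*√14 - 1*192 = 3*√14 - 192 = -192 + 3*√14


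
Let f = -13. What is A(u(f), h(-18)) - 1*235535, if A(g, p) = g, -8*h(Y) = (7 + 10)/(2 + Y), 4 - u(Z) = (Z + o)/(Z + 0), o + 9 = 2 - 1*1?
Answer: -3061924/13 ≈ -2.3553e+5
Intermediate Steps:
o = -8 (o = -9 + (2 - 1*1) = -9 + (2 - 1) = -9 + 1 = -8)
u(Z) = 4 - (-8 + Z)/Z (u(Z) = 4 - (Z - 8)/(Z + 0) = 4 - (-8 + Z)/Z)
h(Y) = -17/(8*(2 + Y)) (h(Y) = -(7 + 10)/(8*(2 + Y)) = -17/(8*(2 + Y)))
A(u(f), h(-18)) - 1*235535 = (3 + 8/(-13)) - 1*235535 = (3 + 8*(-1/13)) - 235535 = (3 - 8/13) - 235535 = 31/13 - 235535 = -3061924/13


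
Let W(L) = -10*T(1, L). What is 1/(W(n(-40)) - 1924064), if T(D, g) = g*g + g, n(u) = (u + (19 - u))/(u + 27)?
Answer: -169/325167956 ≈ -5.1973e-7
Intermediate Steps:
n(u) = 19/(27 + u)
T(D, g) = g + g² (T(D, g) = g² + g = g + g²)
W(L) = -10*L*(1 + L)
1/(W(n(-40)) - 1924064) = 1/(-10*19/(27 - 40)*(1 + 19/(27 - 40)) - 1924064) = 1/(-10*19/(-13)*(1 + 19/(-13)) - 1924064) = 1/(-10*19*(-1/13)*(1 + 19*(-1/13)) - 1924064) = 1/(-10*(-19/13)*(1 - 19/13) - 1924064) = 1/(-10*(-19/13)*(-6/13) - 1924064) = 1/(-1140/169 - 1924064) = 1/(-325167956/169) = -169/325167956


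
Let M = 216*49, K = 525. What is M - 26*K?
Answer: -3066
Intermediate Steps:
M = 10584
M - 26*K = 10584 - 26*525 = 10584 - 13650 = -3066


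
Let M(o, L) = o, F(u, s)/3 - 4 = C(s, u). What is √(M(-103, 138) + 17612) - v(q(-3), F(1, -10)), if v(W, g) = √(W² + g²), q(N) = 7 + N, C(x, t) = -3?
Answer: -5 + √17509 ≈ 127.32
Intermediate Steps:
F(u, s) = 3 (F(u, s) = 12 + 3*(-3) = 12 - 9 = 3)
√(M(-103, 138) + 17612) - v(q(-3), F(1, -10)) = √(-103 + 17612) - √((7 - 3)² + 3²) = √17509 - √(4² + 9) = √17509 - √(16 + 9) = √17509 - √25 = √17509 - 1*5 = √17509 - 5 = -5 + √17509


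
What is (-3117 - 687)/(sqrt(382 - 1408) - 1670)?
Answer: 3176340/1394963 + 5706*I*sqrt(114)/1394963 ≈ 2.277 + 0.043674*I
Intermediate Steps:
(-3117 - 687)/(sqrt(382 - 1408) - 1670) = -3804/(sqrt(-1026) - 1670) = -3804/(3*I*sqrt(114) - 1670) = -3804/(-1670 + 3*I*sqrt(114))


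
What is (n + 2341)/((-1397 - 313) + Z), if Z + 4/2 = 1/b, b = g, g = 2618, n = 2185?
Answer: -11849068/4482015 ≈ -2.6437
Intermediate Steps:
b = 2618
Z = -5235/2618 (Z = -2 + 1/2618 = -5235/2618 ≈ -1.9996)
(n + 2341)/((-1397 - 313) + Z) = (2185 + 2341)/((-1397 - 313) - 5235/2618) = 4526/(-1710 - 5235/2618) = 4526/(-4482015/2618) = 4526*(-2618/4482015) = -11849068/4482015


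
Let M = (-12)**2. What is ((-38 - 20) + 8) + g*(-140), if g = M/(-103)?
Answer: 15010/103 ≈ 145.73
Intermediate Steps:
M = 144
g = -144/103 (g = 144/(-103) = 144*(-1/103) = -144/103 ≈ -1.3981)
((-38 - 20) + 8) + g*(-140) = ((-38 - 20) + 8) - 144/103*(-140) = (-58 + 8) + 20160/103 = -50 + 20160/103 = 15010/103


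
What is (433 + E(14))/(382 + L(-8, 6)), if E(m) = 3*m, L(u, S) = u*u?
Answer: 475/446 ≈ 1.0650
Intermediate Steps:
L(u, S) = u²
(433 + E(14))/(382 + L(-8, 6)) = (433 + 3*14)/(382 + (-8)²) = (433 + 42)/(382 + 64) = 475/446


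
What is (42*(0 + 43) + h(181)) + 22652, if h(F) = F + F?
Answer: 24820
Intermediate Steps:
h(F) = 2*F
(42*(0 + 43) + h(181)) + 22652 = (42*(0 + 43) + 2*181) + 22652 = (42*43 + 362) + 22652 = (1806 + 362) + 22652 = 2168 + 22652 = 24820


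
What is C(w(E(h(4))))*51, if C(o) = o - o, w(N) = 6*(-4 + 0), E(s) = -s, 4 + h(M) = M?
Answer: 0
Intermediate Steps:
h(M) = -4 + M
w(N) = -24 (w(N) = 6*(-4) = -24)
C(o) = 0
C(w(E(h(4))))*51 = 0*51 = 0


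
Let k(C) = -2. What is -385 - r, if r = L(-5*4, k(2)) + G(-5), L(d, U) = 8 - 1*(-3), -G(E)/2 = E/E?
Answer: -394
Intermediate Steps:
G(E) = -2 (G(E) = -2*E/E = -2*1 = -2)
L(d, U) = 11 (L(d, U) = 8 + 3 = 11)
r = 9 (r = 11 - 2 = 9)
-385 - r = -385 - 1*9 = -385 - 9 = -394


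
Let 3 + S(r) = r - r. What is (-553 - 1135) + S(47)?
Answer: -1691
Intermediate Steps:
S(r) = -3 (S(r) = -3 + (r - r) = -3 + 0 = -3)
(-553 - 1135) + S(47) = (-553 - 1135) - 3 = -1688 - 3 = -1691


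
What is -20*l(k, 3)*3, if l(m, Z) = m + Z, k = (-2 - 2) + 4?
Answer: -180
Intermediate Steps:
k = 0 (k = -4 + 4 = 0)
l(m, Z) = Z + m
-20*l(k, 3)*3 = -20*(3 + 0)*3 = -20*3*3 = -60*3 = -180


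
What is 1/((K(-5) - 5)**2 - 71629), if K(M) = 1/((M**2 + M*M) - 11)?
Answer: -1521/108910073 ≈ -1.3966e-5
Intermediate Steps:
K(M) = 1/(-11 + 2*M**2) (K(M) = 1/((M**2 + M**2) - 11) = 1/(2*M**2 - 11) = 1/(-11 + 2*M**2))
1/((K(-5) - 5)**2 - 71629) = 1/((1/(-11 + 2*(-5)**2) - 5)**2 - 71629) = 1/((1/(-11 + 2*25) - 5)**2 - 71629) = 1/((1/(-11 + 50) - 5)**2 - 71629) = 1/((1/39 - 5)**2 - 71629) = 1/((-194/39)**2 - 71629) = 1/(37636/1521 - 71629) = 1/(-108910073/1521) = -1521/108910073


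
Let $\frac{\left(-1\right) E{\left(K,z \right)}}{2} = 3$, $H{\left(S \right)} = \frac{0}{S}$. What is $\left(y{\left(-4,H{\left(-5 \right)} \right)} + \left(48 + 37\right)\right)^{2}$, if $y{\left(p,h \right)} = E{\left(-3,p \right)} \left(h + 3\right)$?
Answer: $4489$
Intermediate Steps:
$H{\left(S \right)} = 0$
$E{\left(K,z \right)} = -6$ ($E{\left(K,z \right)} = \left(-2\right) 3 = -6$)
$y{\left(p,h \right)} = -18 - 6 h$ ($y{\left(p,h \right)} = - 6 \left(h + 3\right) = - 6 \left(3 + h\right) = -18 - 6 h$)
$\left(y{\left(-4,H{\left(-5 \right)} \right)} + \left(48 + 37\right)\right)^{2} = \left(\left(-18 - 0\right) + \left(48 + 37\right)\right)^{2} = \left(\left(-18 + 0\right) + 85\right)^{2} = \left(-18 + 85\right)^{2} = 67^{2} = 4489$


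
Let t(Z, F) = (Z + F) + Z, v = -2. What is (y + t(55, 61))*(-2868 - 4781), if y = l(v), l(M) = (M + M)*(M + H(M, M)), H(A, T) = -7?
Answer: -1583343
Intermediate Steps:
t(Z, F) = F + 2*Z (t(Z, F) = (F + Z) + Z = F + 2*Z)
l(M) = 2*M*(-7 + M) (l(M) = (M + M)*(M - 7) = (2*M)*(-7 + M) = 2*M*(-7 + M))
y = 36 (y = 2*(-2)*(-7 - 2) = 2*(-2)*(-9) = 36)
(y + t(55, 61))*(-2868 - 4781) = (36 + (61 + 2*55))*(-2868 - 4781) = (36 + (61 + 110))*(-7649) = (36 + 171)*(-7649) = 207*(-7649) = -1583343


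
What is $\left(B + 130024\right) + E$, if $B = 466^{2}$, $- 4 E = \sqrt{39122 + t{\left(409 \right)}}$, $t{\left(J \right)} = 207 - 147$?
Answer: $347180 - \frac{\sqrt{39182}}{4} \approx 3.4713 \cdot 10^{5}$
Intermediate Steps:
$t{\left(J \right)} = 60$
$E = - \frac{\sqrt{39182}}{4}$ ($E = - \frac{\sqrt{39122 + 60}}{4} = - \frac{\sqrt{39182}}{4} \approx -49.486$)
$B = 217156$
$\left(B + 130024\right) + E = \left(217156 + 130024\right) - \frac{\sqrt{39182}}{4} = 347180 - \frac{\sqrt{39182}}{4}$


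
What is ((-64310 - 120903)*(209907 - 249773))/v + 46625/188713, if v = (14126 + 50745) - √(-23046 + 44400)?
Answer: 12913068144409513987/113449545512233 + 1054814494*√21354/601175041 ≈ 1.1408e+5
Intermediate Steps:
v = 64871 - √21354 ≈ 64725.
((-64310 - 120903)*(209907 - 249773))/v + 46625/188713 = ((-64310 - 120903)*(209907 - 249773))/(64871 - √21354) + 46625/188713 = (-185213*(-39866))/(64871 - √21354) + 46625*(1/188713) = 7383701458/(64871 - √21354) + 46625/188713 = 46625/188713 + 7383701458/(64871 - √21354)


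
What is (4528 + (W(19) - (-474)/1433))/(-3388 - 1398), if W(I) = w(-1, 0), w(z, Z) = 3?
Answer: -6493397/6858338 ≈ -0.94679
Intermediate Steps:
W(I) = 3
(4528 + (W(19) - (-474)/1433))/(-3388 - 1398) = (4528 + (3 - (-474)/1433))/(-3388 - 1398) = (4528 + (3 - (-474)/1433))/(-4786) = (4528 + (3 - 1*(-474/1433)))*(-1/4786) = (4528 + (3 + 474/1433))*(-1/4786) = (4528 + 4773/1433)*(-1/4786) = (6493397/1433)*(-1/4786) = -6493397/6858338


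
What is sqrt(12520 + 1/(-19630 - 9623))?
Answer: sqrt(218649792723)/4179 ≈ 111.89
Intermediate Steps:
sqrt(12520 + 1/(-19630 - 9623)) = sqrt(12520 + 1/(-29253)) = sqrt(12520 - 1/29253) = sqrt(366247559/29253) = sqrt(218649792723)/4179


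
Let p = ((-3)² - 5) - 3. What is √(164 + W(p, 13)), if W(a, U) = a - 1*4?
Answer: √161 ≈ 12.689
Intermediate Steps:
p = 1 (p = (9 - 5) - 3 = 4 - 3 = 1)
W(a, U) = -4 + a (W(a, U) = a - 4 = -4 + a)
√(164 + W(p, 13)) = √(164 + (-4 + 1)) = √(164 - 3) = √161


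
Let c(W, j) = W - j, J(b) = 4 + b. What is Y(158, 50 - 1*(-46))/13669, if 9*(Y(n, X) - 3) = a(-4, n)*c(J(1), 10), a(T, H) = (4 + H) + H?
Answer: -1573/123021 ≈ -0.012786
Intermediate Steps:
a(T, H) = 4 + 2*H
Y(n, X) = 7/9 - 10*n/9 (Y(n, X) = 3 + ((4 + 2*n)*((4 + 1) - 1*10))/9 = 3 + ((4 + 2*n)*(5 - 10))/9 = 3 + ((4 + 2*n)*(-5))/9 = 3 + (-20 - 10*n)/9 = 3 + (-20/9 - 10*n/9) = 7/9 - 10*n/9)
Y(158, 50 - 1*(-46))/13669 = (7/9 - 10/9*158)/13669 = (7/9 - 1580/9)*(1/13669) = -1573/9*1/13669 = -1573/123021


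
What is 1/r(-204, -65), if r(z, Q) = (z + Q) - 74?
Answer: -1/343 ≈ -0.0029155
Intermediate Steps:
r(z, Q) = -74 + Q + z (r(z, Q) = (Q + z) - 74 = -74 + Q + z)
1/r(-204, -65) = 1/(-74 - 65 - 204) = 1/(-343) = -1/343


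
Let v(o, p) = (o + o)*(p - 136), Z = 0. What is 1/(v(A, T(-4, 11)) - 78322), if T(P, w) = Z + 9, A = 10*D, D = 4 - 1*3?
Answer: -1/80862 ≈ -1.2367e-5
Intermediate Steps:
D = 1 (D = 4 - 3 = 1)
A = 10 (A = 10*1 = 10)
T(P, w) = 9 (T(P, w) = 0 + 9 = 9)
v(o, p) = 2*o*(-136 + p) (v(o, p) = (2*o)*(-136 + p) = 2*o*(-136 + p))
1/(v(A, T(-4, 11)) - 78322) = 1/(2*10*(-136 + 9) - 78322) = 1/(2*10*(-127) - 78322) = 1/(-2540 - 78322) = 1/(-80862) = -1/80862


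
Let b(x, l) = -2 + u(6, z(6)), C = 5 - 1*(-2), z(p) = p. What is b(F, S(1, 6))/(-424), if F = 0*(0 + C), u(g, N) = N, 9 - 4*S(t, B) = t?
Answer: -1/106 ≈ -0.0094340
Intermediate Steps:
S(t, B) = 9/4 - t/4
C = 7 (C = 5 + 2 = 7)
F = 0 (F = 0*(0 + 7) = 0*7 = 0)
b(x, l) = 4 (b(x, l) = -2 + 6 = 4)
b(F, S(1, 6))/(-424) = 4/(-424) = 4*(-1/424) = -1/106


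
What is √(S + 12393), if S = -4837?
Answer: 2*√1889 ≈ 86.925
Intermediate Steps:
√(S + 12393) = √(-4837 + 12393) = √7556 = 2*√1889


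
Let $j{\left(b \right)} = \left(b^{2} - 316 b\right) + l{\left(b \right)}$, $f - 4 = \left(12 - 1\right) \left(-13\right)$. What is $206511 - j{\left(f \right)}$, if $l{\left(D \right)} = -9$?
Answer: $143275$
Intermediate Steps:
$f = -139$ ($f = 4 + \left(12 - 1\right) \left(-13\right) = 4 + 11 \left(-13\right) = 4 - 143 = -139$)
$j{\left(b \right)} = -9 + b^{2} - 316 b$ ($j{\left(b \right)} = \left(b^{2} - 316 b\right) - 9 = -9 + b^{2} - 316 b$)
$206511 - j{\left(f \right)} = 206511 - \left(-9 + \left(-139\right)^{2} - -43924\right) = 206511 - \left(-9 + 19321 + 43924\right) = 206511 - 63236 = 143275$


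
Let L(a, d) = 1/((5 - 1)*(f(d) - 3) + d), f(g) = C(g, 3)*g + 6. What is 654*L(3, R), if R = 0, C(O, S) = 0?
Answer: 109/2 ≈ 54.500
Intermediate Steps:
f(g) = 6 (f(g) = 0*g + 6 = 0 + 6 = 6)
L(a, d) = 1/(12 + d) (L(a, d) = 1/((5 - 1)*(6 - 3) + d) = 1/(4*3 + d) = 1/(12 + d))
654*L(3, R) = 654/(12 + 0) = 654/12 = 654*(1/12) = 109/2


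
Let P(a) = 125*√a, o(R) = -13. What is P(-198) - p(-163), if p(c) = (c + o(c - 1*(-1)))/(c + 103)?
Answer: -44/15 + 375*I*√22 ≈ -2.9333 + 1758.9*I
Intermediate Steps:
p(c) = (-13 + c)/(103 + c) (p(c) = (c - 13)/(c + 103) = (-13 + c)/(103 + c))
P(-198) - p(-163) = 125*√(-198) - (-13 - 163)/(103 - 163) = 125*(3*I*√22) - (-176)/(-60) = 375*I*√22 - (-1)*(-176)/60 = 375*I*√22 - 1*44/15 = 375*I*√22 - 44/15 = -44/15 + 375*I*√22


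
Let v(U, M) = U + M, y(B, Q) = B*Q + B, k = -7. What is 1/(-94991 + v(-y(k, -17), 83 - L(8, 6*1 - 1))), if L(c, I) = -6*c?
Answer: -1/94972 ≈ -1.0529e-5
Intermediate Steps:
y(B, Q) = B + B*Q
v(U, M) = M + U
1/(-94991 + v(-y(k, -17), 83 - L(8, 6*1 - 1))) = 1/(-94991 + ((83 - (-6)*8) - (-7)*(1 - 17))) = 1/(-94991 + ((83 - 1*(-48)) - (-7)*(-16))) = 1/(-94991 + ((83 + 48) - 1*112)) = 1/(-94991 + (131 - 112)) = 1/(-94991 + 19) = 1/(-94972) = -1/94972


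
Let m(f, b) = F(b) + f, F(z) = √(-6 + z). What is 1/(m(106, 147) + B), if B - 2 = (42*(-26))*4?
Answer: -1420/6049153 - √141/18147459 ≈ -0.00023540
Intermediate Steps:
B = -4366 (B = 2 + (42*(-26))*4 = 2 - 1092*4 = 2 - 4368 = -4366)
m(f, b) = f + √(-6 + b) (m(f, b) = √(-6 + b) + f = f + √(-6 + b))
1/(m(106, 147) + B) = 1/((106 + √(-6 + 147)) - 4366) = 1/((106 + √141) - 4366) = 1/(-4260 + √141)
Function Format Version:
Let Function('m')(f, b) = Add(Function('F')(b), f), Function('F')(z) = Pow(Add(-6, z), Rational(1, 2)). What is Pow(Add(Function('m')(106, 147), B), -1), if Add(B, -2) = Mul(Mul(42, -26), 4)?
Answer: Add(Rational(-1420, 6049153), Mul(Rational(-1, 18147459), Pow(141, Rational(1, 2)))) ≈ -0.00023540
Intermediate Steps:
B = -4366 (B = Add(2, Mul(Mul(42, -26), 4)) = Add(2, Mul(-1092, 4)) = Add(2, -4368) = -4366)
Function('m')(f, b) = Add(f, Pow(Add(-6, b), Rational(1, 2))) (Function('m')(f, b) = Add(Pow(Add(-6, b), Rational(1, 2)), f) = Add(f, Pow(Add(-6, b), Rational(1, 2))))
Pow(Add(Function('m')(106, 147), B), -1) = Pow(Add(Add(106, Pow(Add(-6, 147), Rational(1, 2))), -4366), -1) = Pow(Add(Add(106, Pow(141, Rational(1, 2))), -4366), -1) = Pow(Add(-4260, Pow(141, Rational(1, 2))), -1)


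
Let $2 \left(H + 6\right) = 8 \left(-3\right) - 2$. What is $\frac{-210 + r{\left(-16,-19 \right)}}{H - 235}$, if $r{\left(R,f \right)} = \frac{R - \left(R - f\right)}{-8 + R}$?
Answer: $\frac{5021}{6096} \approx 0.82366$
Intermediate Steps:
$H = -19$ ($H = -6 + \frac{8 \left(-3\right) - 2}{2} = -6 + \frac{-24 - 2}{2} = -6 + \frac{1}{2} \left(-26\right) = -6 - 13 = -19$)
$r{\left(R,f \right)} = \frac{f}{-8 + R}$
$\frac{-210 + r{\left(-16,-19 \right)}}{H - 235} = \frac{-210 - \frac{19}{-8 - 16}}{-19 - 235} = \frac{-210 - \frac{19}{-24}}{-254} = \left(-210 - - \frac{19}{24}\right) \left(- \frac{1}{254}\right) = \left(-210 + \frac{19}{24}\right) \left(- \frac{1}{254}\right) = \left(- \frac{5021}{24}\right) \left(- \frac{1}{254}\right) = \frac{5021}{6096}$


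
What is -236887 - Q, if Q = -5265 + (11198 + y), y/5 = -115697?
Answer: 335665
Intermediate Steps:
y = -578485 (y = 5*(-115697) = -578485)
Q = -572552 (Q = -5265 + (11198 - 578485) = -5265 - 567287 = -572552)
-236887 - Q = -236887 - 1*(-572552) = -236887 + 572552 = 335665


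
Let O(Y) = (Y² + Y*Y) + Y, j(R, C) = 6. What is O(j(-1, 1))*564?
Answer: 43992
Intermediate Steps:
O(Y) = Y + 2*Y² (O(Y) = (Y² + Y²) + Y = 2*Y² + Y = Y + 2*Y²)
O(j(-1, 1))*564 = (6*(1 + 2*6))*564 = (6*(1 + 12))*564 = (6*13)*564 = 78*564 = 43992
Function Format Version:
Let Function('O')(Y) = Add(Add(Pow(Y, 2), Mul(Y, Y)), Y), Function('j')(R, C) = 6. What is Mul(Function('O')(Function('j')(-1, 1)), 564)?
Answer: 43992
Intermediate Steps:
Function('O')(Y) = Add(Y, Mul(2, Pow(Y, 2))) (Function('O')(Y) = Add(Add(Pow(Y, 2), Pow(Y, 2)), Y) = Add(Mul(2, Pow(Y, 2)), Y) = Add(Y, Mul(2, Pow(Y, 2))))
Mul(Function('O')(Function('j')(-1, 1)), 564) = Mul(Mul(6, Add(1, Mul(2, 6))), 564) = Mul(Mul(6, Add(1, 12)), 564) = Mul(Mul(6, 13), 564) = Mul(78, 564) = 43992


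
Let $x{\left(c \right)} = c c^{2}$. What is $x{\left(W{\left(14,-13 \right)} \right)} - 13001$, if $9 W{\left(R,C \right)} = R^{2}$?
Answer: $- \frac{1948193}{729} \approx -2672.4$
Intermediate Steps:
$W{\left(R,C \right)} = \frac{R^{2}}{9}$
$x{\left(c \right)} = c^{3}$
$x{\left(W{\left(14,-13 \right)} \right)} - 13001 = \left(\frac{14^{2}}{9}\right)^{3} - 13001 = \left(\frac{1}{9} \cdot 196\right)^{3} - 13001 = \left(\frac{196}{9}\right)^{3} - 13001 = \frac{7529536}{729} - 13001 = - \frac{1948193}{729}$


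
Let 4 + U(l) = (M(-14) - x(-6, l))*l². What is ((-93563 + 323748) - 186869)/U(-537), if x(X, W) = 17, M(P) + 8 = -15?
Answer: -10829/2883691 ≈ -0.0037553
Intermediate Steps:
M(P) = -23 (M(P) = -8 - 15 = -23)
U(l) = -4 - 40*l² (U(l) = -4 + (-23 - 1*17)*l² = -4 + (-23 - 17)*l² = -4 - 40*l²)
((-93563 + 323748) - 186869)/U(-537) = ((-93563 + 323748) - 186869)/(-4 - 40*(-537)²) = (230185 - 186869)/(-4 - 40*288369) = 43316/(-4 - 11534760) = 43316/(-11534764) = 43316*(-1/11534764) = -10829/2883691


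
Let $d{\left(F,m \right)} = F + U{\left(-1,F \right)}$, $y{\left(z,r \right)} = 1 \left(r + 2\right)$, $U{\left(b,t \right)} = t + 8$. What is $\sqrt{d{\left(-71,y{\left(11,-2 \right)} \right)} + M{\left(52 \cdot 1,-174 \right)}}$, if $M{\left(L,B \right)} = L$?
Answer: $i \sqrt{82} \approx 9.0554 i$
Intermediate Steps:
$U{\left(b,t \right)} = 8 + t$
$y{\left(z,r \right)} = 2 + r$ ($y{\left(z,r \right)} = 1 \left(2 + r\right) = 2 + r$)
$d{\left(F,m \right)} = 8 + 2 F$ ($d{\left(F,m \right)} = F + \left(8 + F\right) = 8 + 2 F$)
$\sqrt{d{\left(-71,y{\left(11,-2 \right)} \right)} + M{\left(52 \cdot 1,-174 \right)}} = \sqrt{\left(8 + 2 \left(-71\right)\right) + 52 \cdot 1} = \sqrt{\left(8 - 142\right) + 52} = \sqrt{-134 + 52} = \sqrt{-82} = i \sqrt{82}$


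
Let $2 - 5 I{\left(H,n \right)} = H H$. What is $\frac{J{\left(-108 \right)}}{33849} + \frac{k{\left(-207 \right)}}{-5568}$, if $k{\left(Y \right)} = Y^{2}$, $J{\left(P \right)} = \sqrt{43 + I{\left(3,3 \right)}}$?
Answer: $- \frac{14283}{1856} + \frac{4 \sqrt{65}}{169245} \approx -7.6954$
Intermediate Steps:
$I{\left(H,n \right)} = \frac{2}{5} - \frac{H^{2}}{5}$ ($I{\left(H,n \right)} = \frac{2}{5} - \frac{H H}{5} = \frac{2}{5} - \frac{H^{2}}{5}$)
$J{\left(P \right)} = \frac{4 \sqrt{65}}{5}$ ($J{\left(P \right)} = \sqrt{43 + \left(\frac{2}{5} - \frac{3^{2}}{5}\right)} = \sqrt{43 + \left(\frac{2}{5} - \frac{9}{5}\right)} = \sqrt{43 - \frac{7}{5}} = \sqrt{\frac{208}{5}} = \frac{4 \sqrt{65}}{5}$)
$\frac{J{\left(-108 \right)}}{33849} + \frac{k{\left(-207 \right)}}{-5568} = \frac{\frac{4}{5} \sqrt{65}}{33849} + \frac{\left(-207\right)^{2}}{-5568} = \frac{4 \sqrt{65}}{5} \cdot \frac{1}{33849} + 42849 \left(- \frac{1}{5568}\right) = \frac{4 \sqrt{65}}{169245} - \frac{14283}{1856} = - \frac{14283}{1856} + \frac{4 \sqrt{65}}{169245}$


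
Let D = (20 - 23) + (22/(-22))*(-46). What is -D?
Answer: -43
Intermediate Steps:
D = 43 (D = -3 + (22*(-1/22))*(-46) = -3 - 1*(-46) = -3 + 46 = 43)
-D = -1*43 = -43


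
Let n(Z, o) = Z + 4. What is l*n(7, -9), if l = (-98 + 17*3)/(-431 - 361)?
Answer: 47/72 ≈ 0.65278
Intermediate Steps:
n(Z, o) = 4 + Z
l = 47/792 (l = (-98 + 51)/(-792) = -47*(-1/792) = 47/792 ≈ 0.059343)
l*n(7, -9) = 47*(4 + 7)/792 = (47/792)*11 = 47/72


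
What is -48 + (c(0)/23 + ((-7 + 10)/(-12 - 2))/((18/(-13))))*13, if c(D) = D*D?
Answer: -3863/84 ≈ -45.988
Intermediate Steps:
c(D) = D²
-48 + (c(0)/23 + ((-7 + 10)/(-12 - 2))/((18/(-13))))*13 = -48 + (0²/23 + ((-7 + 10)/(-12 - 2))/((18/(-13))))*13 = -48 + (0*(1/23) + (3/(-14))/((18*(-1/13))))*13 = -48 + (0 + (3*(-1/14))/(-18/13))*13 = -48 + (0 - 3/14*(-13/18))*13 = -48 + (0 + 13/84)*13 = -48 + (13/84)*13 = -48 + 169/84 = -3863/84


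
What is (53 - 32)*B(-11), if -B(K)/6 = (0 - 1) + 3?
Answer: -252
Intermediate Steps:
B(K) = -12 (B(K) = -6*((0 - 1) + 3) = -6*(-1 + 3) = -6*2 = -12)
(53 - 32)*B(-11) = (53 - 32)*(-12) = 21*(-12) = -252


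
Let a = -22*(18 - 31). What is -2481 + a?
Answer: -2195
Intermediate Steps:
a = 286 (a = -22*(-13) = 286)
-2481 + a = -2481 + 286 = -2195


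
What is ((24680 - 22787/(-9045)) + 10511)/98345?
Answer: 318325382/889530525 ≈ 0.35786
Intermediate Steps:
((24680 - 22787/(-9045)) + 10511)/98345 = ((24680 - 22787*(-1/9045)) + 10511)*(1/98345) = ((24680 + 22787/9045) + 10511)*(1/98345) = (223253387/9045 + 10511)*(1/98345) = (318325382/9045)*(1/98345) = 318325382/889530525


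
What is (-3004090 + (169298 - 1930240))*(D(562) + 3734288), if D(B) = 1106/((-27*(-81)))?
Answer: -4323943027152976/243 ≈ -1.7794e+13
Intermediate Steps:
D(B) = 1106/2187
(-3004090 + (169298 - 1930240))*(D(562) + 3734288) = (-3004090 + (169298 - 1930240))*(1106/2187 + 3734288) = (-3004090 - 1760942)*(8166888962/2187) = -4765032*8166888962/2187 = -4323943027152976/243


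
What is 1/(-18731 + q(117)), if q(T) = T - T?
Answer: -1/18731 ≈ -5.3387e-5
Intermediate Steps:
q(T) = 0
1/(-18731 + q(117)) = 1/(-18731 + 0) = 1/(-18731) = -1/18731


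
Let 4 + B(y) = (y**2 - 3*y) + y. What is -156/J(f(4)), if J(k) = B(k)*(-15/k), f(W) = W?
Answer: 52/5 ≈ 10.400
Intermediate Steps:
B(y) = -4 + y**2 - 2*y (B(y) = -4 + ((y**2 - 3*y) + y) = -4 + (y**2 - 2*y) = -4 + y**2 - 2*y)
J(k) = -15*(-4 + k**2 - 2*k)/k (J(k) = (-4 + k**2 - 2*k)*(-15/k) = -15*(-4 + k**2 - 2*k)/k)
-156/J(f(4)) = -156/(30 - 15*4 + 60/4) = -156/(30 - 60 + 60*(1/4)) = -156/(30 - 60 + 15) = -156/(-15) = -156*(-1/15) = 52/5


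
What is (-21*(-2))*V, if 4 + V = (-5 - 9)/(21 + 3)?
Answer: -385/2 ≈ -192.50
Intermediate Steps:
V = -55/12 (V = -4 + (-5 - 9)/(21 + 3) = -4 - 14/24 = -4 - 14*1/24 = -4 - 7/12 = -55/12 ≈ -4.5833)
(-21*(-2))*V = -21*(-2)*(-55/12) = 42*(-55/12) = -385/2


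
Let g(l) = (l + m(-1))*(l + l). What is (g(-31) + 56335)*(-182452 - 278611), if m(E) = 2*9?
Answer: -26345600883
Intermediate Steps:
m(E) = 18
g(l) = 2*l*(18 + l) (g(l) = (l + 18)*(l + l) = (18 + l)*(2*l) = 2*l*(18 + l))
(g(-31) + 56335)*(-182452 - 278611) = (2*(-31)*(18 - 31) + 56335)*(-182452 - 278611) = (2*(-31)*(-13) + 56335)*(-461063) = (806 + 56335)*(-461063) = 57141*(-461063) = -26345600883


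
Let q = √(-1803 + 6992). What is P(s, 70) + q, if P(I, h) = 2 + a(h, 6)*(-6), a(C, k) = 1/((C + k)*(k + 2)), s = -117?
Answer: 605/304 + √5189 ≈ 74.025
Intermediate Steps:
a(C, k) = 1/((2 + k)*(C + k)) (a(C, k) = 1/((C + k)*(2 + k)) = 1/((2 + k)*(C + k)))
P(I, h) = 2 - 6/(48 + 8*h) (P(I, h) = 2 - 6/(6² + 2*h + 2*6 + h*6) = 2 - 6/(36 + 2*h + 12 + 6*h) = 2 - 6/(48 + 8*h))
q = √5189 ≈ 72.035
P(s, 70) + q = (45 + 8*70)/(4*(6 + 70)) + √5189 = (¼)*(45 + 560)/76 + √5189 = (¼)*(1/76)*605 + √5189 = 605/304 + √5189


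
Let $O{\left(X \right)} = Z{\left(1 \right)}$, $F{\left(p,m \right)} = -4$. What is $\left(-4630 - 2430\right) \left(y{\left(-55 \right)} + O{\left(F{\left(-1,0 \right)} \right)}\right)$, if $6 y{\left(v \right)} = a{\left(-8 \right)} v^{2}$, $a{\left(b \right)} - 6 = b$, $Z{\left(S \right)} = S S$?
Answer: $\frac{21335320}{3} \approx 7.1118 \cdot 10^{6}$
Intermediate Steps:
$Z{\left(S \right)} = S^{2}$
$a{\left(b \right)} = 6 + b$
$O{\left(X \right)} = 1$ ($O{\left(X \right)} = 1^{2} = 1$)
$y{\left(v \right)} = - \frac{v^{2}}{3}$ ($y{\left(v \right)} = \frac{\left(6 - 8\right) v^{2}}{6} = \frac{\left(-2\right) v^{2}}{6} = - \frac{v^{2}}{3}$)
$\left(-4630 - 2430\right) \left(y{\left(-55 \right)} + O{\left(F{\left(-1,0 \right)} \right)}\right) = \left(-4630 - 2430\right) \left(- \frac{\left(-55\right)^{2}}{3} + 1\right) = - 7060 \left(\left(- \frac{1}{3}\right) 3025 + 1\right) = - 7060 \left(- \frac{3025}{3} + 1\right) = \left(-7060\right) \left(- \frac{3022}{3}\right) = \frac{21335320}{3}$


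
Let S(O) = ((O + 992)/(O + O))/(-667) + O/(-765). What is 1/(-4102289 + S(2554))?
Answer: -1303191270/5346071563958347 ≈ -2.4377e-7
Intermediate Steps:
S(O) = -O/765 - (992 + O)/(1334*O) (S(O) = ((992 + O)/((2*O)))*(-1/667) + O*(-1/765) = ((992 + O)*(1/(2*O)))*(-1/667) - O/765 = ((992 + O)/(2*O))*(-1/667) - O/765 = -(992 + O)/(1334*O) - O/765 = -O/765 - (992 + O)/(1334*O))
1/(-4102289 + S(2554)) = 1/(-4102289 + (1/1020510)*(-758880 - 1*2554*(765 + 1334*2554))/2554) = 1/(-4102289 + (1/1020510)*(1/2554)*(-758880 - 1*2554*(765 + 3407036))) = 1/(-4102289 + (1/1020510)*(1/2554)*(-758880 - 1*2554*3407801)) = 1/(-4102289 + (1/1020510)*(1/2554)*(-758880 - 8703523754)) = 1/(-4102289 + (1/1020510)*(1/2554)*(-8704282634)) = 1/(-4102289 - 4352141317/1303191270) = 1/(-5346071563958347/1303191270) = -1303191270/5346071563958347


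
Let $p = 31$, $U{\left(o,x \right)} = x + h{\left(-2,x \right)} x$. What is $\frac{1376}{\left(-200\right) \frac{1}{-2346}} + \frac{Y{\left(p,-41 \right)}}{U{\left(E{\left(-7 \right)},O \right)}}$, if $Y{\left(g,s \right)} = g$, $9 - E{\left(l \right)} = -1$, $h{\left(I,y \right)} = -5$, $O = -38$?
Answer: $\frac{61334599}{3800} \approx 16141.0$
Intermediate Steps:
$E{\left(l \right)} = 10$ ($E{\left(l \right)} = 9 - -1 = 9 + 1 = 10$)
$U{\left(o,x \right)} = - 4 x$ ($U{\left(o,x \right)} = x - 5 x = - 4 x$)
$\frac{1376}{\left(-200\right) \frac{1}{-2346}} + \frac{Y{\left(p,-41 \right)}}{U{\left(E{\left(-7 \right)},O \right)}} = \frac{1376}{\left(-200\right) \frac{1}{-2346}} + \frac{31}{\left(-4\right) \left(-38\right)} = \frac{1376}{\left(-200\right) \left(- \frac{1}{2346}\right)} + \frac{31}{152} = \frac{1376}{\frac{100}{1173}} + 31 \cdot \frac{1}{152} = 1376 \cdot \frac{1173}{100} + \frac{31}{152} = \frac{403512}{25} + \frac{31}{152} = \frac{61334599}{3800}$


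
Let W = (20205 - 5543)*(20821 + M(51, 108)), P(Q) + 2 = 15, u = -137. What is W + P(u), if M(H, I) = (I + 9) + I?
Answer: 308576465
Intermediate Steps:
M(H, I) = 9 + 2*I (M(H, I) = (9 + I) + I = 9 + 2*I)
P(Q) = 13 (P(Q) = -2 + 15 = 13)
W = 308576452 (W = (20205 - 5543)*(20821 + (9 + 2*108)) = 14662*(20821 + (9 + 216)) = 14662*(20821 + 225) = 14662*21046 = 308576452)
W + P(u) = 308576452 + 13 = 308576465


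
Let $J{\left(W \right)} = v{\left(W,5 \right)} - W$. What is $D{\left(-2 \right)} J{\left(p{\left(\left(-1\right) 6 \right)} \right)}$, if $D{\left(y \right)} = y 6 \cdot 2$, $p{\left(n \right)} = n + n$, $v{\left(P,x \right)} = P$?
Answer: $0$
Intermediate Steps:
$p{\left(n \right)} = 2 n$
$J{\left(W \right)} = 0$ ($J{\left(W \right)} = W - W = 0$)
$D{\left(y \right)} = 12 y$ ($D{\left(y \right)} = 6 y 2 = 12 y$)
$D{\left(-2 \right)} J{\left(p{\left(\left(-1\right) 6 \right)} \right)} = 12 \left(-2\right) 0 = \left(-24\right) 0 = 0$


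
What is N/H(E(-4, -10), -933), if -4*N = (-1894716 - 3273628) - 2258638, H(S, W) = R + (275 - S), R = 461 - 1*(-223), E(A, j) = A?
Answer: 3713491/1926 ≈ 1928.1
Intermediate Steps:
R = 684 (R = 461 + 223 = 684)
H(S, W) = 959 - S (H(S, W) = 684 + (275 - S) = 959 - S)
N = 3713491/2 (N = -((-1894716 - 3273628) - 2258638)/4 = -(-5168344 - 2258638)/4 = -¼*(-7426982) = 3713491/2 ≈ 1.8567e+6)
N/H(E(-4, -10), -933) = 3713491/(2*(959 - 1*(-4))) = 3713491/(2*(959 + 4)) = (3713491/2)/963 = (3713491/2)*(1/963) = 3713491/1926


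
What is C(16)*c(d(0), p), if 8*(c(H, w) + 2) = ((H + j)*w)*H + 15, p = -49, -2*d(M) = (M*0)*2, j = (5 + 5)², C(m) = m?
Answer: -2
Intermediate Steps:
j = 100 (j = 10² = 100)
d(M) = 0 (d(M) = -M*0*2/2 = -0*2 = -½*0 = 0)
c(H, w) = -⅛ + H*w*(100 + H)/8 (c(H, w) = -2 + (((H + 100)*w)*H + 15)/8 = -2 + (((100 + H)*w)*H + 15)/8 = -2 + ((w*(100 + H))*H + 15)/8 = -2 + (H*w*(100 + H) + 15)/8 = -2 + (15 + H*w*(100 + H))/8 = -2 + (15/8 + H*w*(100 + H)/8) = -⅛ + H*w*(100 + H)/8)
C(16)*c(d(0), p) = 16*(-⅛ + (⅛)*(-49)*0² + (25/2)*0*(-49)) = 16*(-⅛ + (⅛)*(-49)*0 + 0) = 16*(-⅛ + 0 + 0) = 16*(-⅛) = -2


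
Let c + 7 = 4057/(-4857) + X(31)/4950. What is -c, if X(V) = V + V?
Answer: 31346011/4007025 ≈ 7.8228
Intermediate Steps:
X(V) = 2*V
c = -31346011/4007025 (c = -7 + (4057/(-4857) + (2*31)/4950) = -7 + (4057*(-1/4857) + 62*(1/4950)) = -7 + (-4057/4857 + 31/2475) = -7 - 3296836/4007025 = -31346011/4007025 ≈ -7.8228)
-c = -1*(-31346011/4007025) = 31346011/4007025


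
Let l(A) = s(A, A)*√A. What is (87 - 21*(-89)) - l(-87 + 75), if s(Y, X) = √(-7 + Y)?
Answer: 1956 + 2*√57 ≈ 1971.1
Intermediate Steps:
l(A) = √A*√(-7 + A) (l(A) = √(-7 + A)*√A = √A*√(-7 + A))
(87 - 21*(-89)) - l(-87 + 75) = (87 - 21*(-89)) - √(-87 + 75)*√(-7 + (-87 + 75)) = (87 + 1869) - √(-12)*√(-7 - 12) = 1956 - 2*I*√3*√(-19) = 1956 - 2*I*√3*I*√19 = 1956 - (-2)*√57 = 1956 + 2*√57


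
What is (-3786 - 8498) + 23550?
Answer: 11266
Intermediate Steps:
(-3786 - 8498) + 23550 = -12284 + 23550 = 11266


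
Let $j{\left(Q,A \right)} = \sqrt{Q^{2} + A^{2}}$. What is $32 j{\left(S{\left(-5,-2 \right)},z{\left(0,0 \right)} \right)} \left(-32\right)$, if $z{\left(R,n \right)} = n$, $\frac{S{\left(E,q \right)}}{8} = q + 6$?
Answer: $-32768$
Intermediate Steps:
$S{\left(E,q \right)} = 48 + 8 q$ ($S{\left(E,q \right)} = 8 \left(q + 6\right) = 8 \left(6 + q\right) = 48 + 8 q$)
$j{\left(Q,A \right)} = \sqrt{A^{2} + Q^{2}}$
$32 j{\left(S{\left(-5,-2 \right)},z{\left(0,0 \right)} \right)} \left(-32\right) = 32 \sqrt{0^{2} + \left(48 + 8 \left(-2\right)\right)^{2}} \left(-32\right) = 32 \sqrt{0 + \left(48 - 16\right)^{2}} \left(-32\right) = 32 \sqrt{0 + 32^{2}} \left(-32\right) = 32 \sqrt{0 + 1024} \left(-32\right) = 32 \sqrt{1024} \left(-32\right) = 32 \cdot 32 \left(-32\right) = 1024 \left(-32\right) = -32768$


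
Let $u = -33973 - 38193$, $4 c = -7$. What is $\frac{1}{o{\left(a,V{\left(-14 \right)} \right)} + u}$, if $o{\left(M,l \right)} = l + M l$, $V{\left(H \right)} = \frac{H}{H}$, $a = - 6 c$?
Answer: $- \frac{2}{144309} \approx -1.3859 \cdot 10^{-5}$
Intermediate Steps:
$c = - \frac{7}{4}$ ($c = \frac{1}{4} \left(-7\right) = - \frac{7}{4} \approx -1.75$)
$a = \frac{21}{2}$ ($a = \left(-6\right) \left(- \frac{7}{4}\right) = \frac{21}{2} \approx 10.5$)
$V{\left(H \right)} = 1$
$u = -72166$
$\frac{1}{o{\left(a,V{\left(-14 \right)} \right)} + u} = \frac{1}{1 \left(1 + \frac{21}{2}\right) - 72166} = \frac{1}{1 \cdot \frac{23}{2} - 72166} = \frac{1}{\frac{23}{2} - 72166} = \frac{1}{- \frac{144309}{2}} = - \frac{2}{144309}$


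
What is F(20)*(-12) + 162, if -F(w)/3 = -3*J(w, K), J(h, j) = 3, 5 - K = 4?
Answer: -162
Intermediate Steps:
K = 1 (K = 5 - 1*4 = 5 - 4 = 1)
F(w) = 27 (F(w) = -(-9)*3 = -3*(-9) = 27)
F(20)*(-12) + 162 = 27*(-12) + 162 = -324 + 162 = -162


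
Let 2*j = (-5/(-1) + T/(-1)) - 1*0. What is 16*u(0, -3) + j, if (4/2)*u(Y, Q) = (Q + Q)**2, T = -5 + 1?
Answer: 585/2 ≈ 292.50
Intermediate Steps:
T = -4
u(Y, Q) = 2*Q**2 (u(Y, Q) = (Q + Q)**2/2 = (2*Q)**2/2 = (4*Q**2)/2 = 2*Q**2)
j = 9/2 (j = ((-5/(-1) - 4/(-1)) - 1*0)/2 = ((-5*(-1) - 4*(-1)) + 0)/2 = ((5 + 4) + 0)/2 = (9 + 0)/2 = (1/2)*9 = 9/2 ≈ 4.5000)
16*u(0, -3) + j = 16*(2*(-3)**2) + 9/2 = 16*(2*9) + 9/2 = 16*18 + 9/2 = 288 + 9/2 = 585/2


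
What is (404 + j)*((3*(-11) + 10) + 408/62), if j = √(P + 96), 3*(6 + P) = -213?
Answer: -205636/31 - 509*√19/31 ≈ -6705.0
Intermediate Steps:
P = -77 (P = -6 + (⅓)*(-213) = -6 - 71 = -77)
j = √19 (j = √(-77 + 96) = √19 ≈ 4.3589)
(404 + j)*((3*(-11) + 10) + 408/62) = (404 + √19)*((3*(-11) + 10) + 408/62) = (404 + √19)*((-33 + 10) + 408*(1/62)) = (404 + √19)*(-23 + 204/31) = (404 + √19)*(-509/31) = -205636/31 - 509*√19/31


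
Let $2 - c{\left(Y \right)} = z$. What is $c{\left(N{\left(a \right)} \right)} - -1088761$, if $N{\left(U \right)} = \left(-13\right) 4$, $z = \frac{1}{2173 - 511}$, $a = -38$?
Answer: $\frac{1809524105}{1662} \approx 1.0888 \cdot 10^{6}$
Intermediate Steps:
$z = \frac{1}{1662} \approx 0.00060168$
$N{\left(U \right)} = -52$
$c{\left(Y \right)} = \frac{3323}{1662}$ ($c{\left(Y \right)} = 2 - \frac{1}{1662} = \frac{3323}{1662}$)
$c{\left(N{\left(a \right)} \right)} - -1088761 = \frac{3323}{1662} - -1088761 = \frac{3323}{1662} + 1088761 = \frac{1809524105}{1662}$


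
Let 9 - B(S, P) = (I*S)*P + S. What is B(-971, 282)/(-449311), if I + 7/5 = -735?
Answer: 1008207704/2246555 ≈ 448.78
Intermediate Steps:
I = -3682/5 (I = -7/5 - 735 = -3682/5 ≈ -736.40)
B(S, P) = 9 - S + 3682*P*S/5 (B(S, P) = 9 - ((-3682*S/5)*P + S) = 9 - (-3682*P*S/5 + S) = 9 - (S - 3682*P*S/5) = 9 + (-S + 3682*P*S/5) = 9 - S + 3682*P*S/5)
B(-971, 282)/(-449311) = (9 - 1*(-971) + (3682/5)*282*(-971))/(-449311) = (9 + 971 - 1008212604/5)*(-1/449311) = -1008207704/5*(-1/449311) = 1008207704/2246555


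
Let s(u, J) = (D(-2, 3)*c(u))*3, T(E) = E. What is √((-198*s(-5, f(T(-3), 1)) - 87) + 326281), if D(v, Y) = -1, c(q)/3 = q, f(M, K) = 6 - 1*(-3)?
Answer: 2*√79321 ≈ 563.28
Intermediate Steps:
f(M, K) = 9 (f(M, K) = 6 + 3 = 9)
c(q) = 3*q
s(u, J) = -9*u (s(u, J) = -3*u*3 = -9*u)
√((-198*s(-5, f(T(-3), 1)) - 87) + 326281) = √((-(-1782)*(-5) - 87) + 326281) = √((-198*45 - 87) + 326281) = √((-8910 - 87) + 326281) = √(-8997 + 326281) = √317284 = 2*√79321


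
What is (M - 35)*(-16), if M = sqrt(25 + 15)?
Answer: 560 - 32*sqrt(10) ≈ 458.81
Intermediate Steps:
M = 2*sqrt(10) (M = sqrt(40) = 2*sqrt(10) ≈ 6.3246)
(M - 35)*(-16) = (2*sqrt(10) - 35)*(-16) = (-35 + 2*sqrt(10))*(-16) = 560 - 32*sqrt(10)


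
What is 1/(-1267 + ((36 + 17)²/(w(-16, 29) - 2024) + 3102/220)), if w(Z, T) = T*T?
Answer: -11830/14849897 ≈ -0.00079664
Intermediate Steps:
w(Z, T) = T²
1/(-1267 + ((36 + 17)²/(w(-16, 29) - 2024) + 3102/220)) = 1/(-1267 + ((36 + 17)²/(29² - 2024) + 3102/220)) = 1/(-1267 + (53²/(841 - 2024) + 3102*(1/220))) = 1/(-1267 + (2809/(-1183) + 141/10)) = 1/(-1267 + (2809*(-1/1183) + 141/10)) = 1/(-1267 + (-2809/1183 + 141/10)) = 1/(-1267 + 138713/11830) = 1/(-14849897/11830) = -11830/14849897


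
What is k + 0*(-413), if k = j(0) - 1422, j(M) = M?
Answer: -1422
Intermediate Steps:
k = -1422 (k = 0 - 1422 = -1422)
k + 0*(-413) = -1422 + 0*(-413) = -1422 + 0 = -1422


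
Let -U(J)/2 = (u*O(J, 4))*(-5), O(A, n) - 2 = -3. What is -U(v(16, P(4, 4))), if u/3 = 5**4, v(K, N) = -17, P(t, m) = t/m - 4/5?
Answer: 18750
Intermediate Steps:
P(t, m) = -4/5 + t/m (P(t, m) = t/m - 4*1/5 = t/m - 4/5 = -4/5 + t/m)
O(A, n) = -1 (O(A, n) = 2 - 3 = -1)
u = 1875 (u = 3*5**4 = 3*625 = 1875)
U(J) = -18750 (U(J) = -2*1875*(-1)*(-5) = -(-3750)*(-5) = -2*9375 = -18750)
-U(v(16, P(4, 4))) = -1*(-18750) = 18750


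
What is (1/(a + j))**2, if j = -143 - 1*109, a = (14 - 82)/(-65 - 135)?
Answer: 2500/158331889 ≈ 1.5790e-5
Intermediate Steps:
a = 17/50 (a = -68/(-200) = -68*(-1/200) = 17/50 ≈ 0.34000)
j = -252 (j = -143 - 109 = -252)
(1/(a + j))**2 = (1/(17/50 - 252))**2 = (1/(-12583/50))**2 = (-50/12583)**2 = 2500/158331889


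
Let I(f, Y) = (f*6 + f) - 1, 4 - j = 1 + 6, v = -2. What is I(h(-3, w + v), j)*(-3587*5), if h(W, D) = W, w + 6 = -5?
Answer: 394570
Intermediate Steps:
w = -11 (w = -6 - 5 = -11)
j = -3 (j = 4 - (1 + 6) = 4 - 1*7 = 4 - 7 = -3)
I(f, Y) = -1 + 7*f (I(f, Y) = (6*f + f) - 1 = 7*f - 1 = -1 + 7*f)
I(h(-3, w + v), j)*(-3587*5) = (-1 + 7*(-3))*(-3587*5) = (-1 - 21)*(-17935) = -22*(-17935) = 394570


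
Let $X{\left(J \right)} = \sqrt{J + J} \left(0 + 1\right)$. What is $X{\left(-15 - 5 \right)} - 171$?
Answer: $-171 + 2 i \sqrt{10} \approx -171.0 + 6.3246 i$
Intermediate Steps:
$X{\left(J \right)} = \sqrt{2} \sqrt{J}$ ($X{\left(J \right)} = \sqrt{2 J} 1 = \sqrt{2} \sqrt{J} 1 = \sqrt{2} \sqrt{J}$)
$X{\left(-15 - 5 \right)} - 171 = \sqrt{2} \sqrt{-15 - 5} - 171 = \sqrt{2} \sqrt{-20} - 171 = \sqrt{2} \cdot 2 i \sqrt{5} - 171 = 2 i \sqrt{10} - 171 = -171 + 2 i \sqrt{10}$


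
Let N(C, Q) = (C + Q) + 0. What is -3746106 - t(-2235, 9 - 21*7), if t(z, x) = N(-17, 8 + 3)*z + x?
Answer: -3759378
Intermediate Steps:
N(C, Q) = C + Q
t(z, x) = x - 6*z (t(z, x) = (-17 + (8 + 3))*z + x = (-17 + 11)*z + x = -6*z + x = x - 6*z)
-3746106 - t(-2235, 9 - 21*7) = -3746106 - ((9 - 21*7) - 6*(-2235)) = -3746106 - ((9 - 147) + 13410) = -3746106 - (-138 + 13410) = -3746106 - 1*13272 = -3746106 - 13272 = -3759378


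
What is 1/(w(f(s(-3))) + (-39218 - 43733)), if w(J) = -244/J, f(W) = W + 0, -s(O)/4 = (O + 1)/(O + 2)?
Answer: -2/165841 ≈ -1.2060e-5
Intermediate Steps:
s(O) = -4*(1 + O)/(2 + O) (s(O) = -4*(O + 1)/(O + 2) = -4*(1 + O)/(2 + O))
f(W) = W
1/(w(f(s(-3))) + (-39218 - 43733)) = 1/(-244*(2 - 3)/(4*(-1 - 1*(-3))) + (-39218 - 43733)) = 1/(-244*(-1/(4*(-1 + 3))) - 82951) = 1/(-244/(4*(-1)*2) - 82951) = 1/(-244/(-8) - 82951) = 1/(-244*(-⅛) - 82951) = 1/(61/2 - 82951) = 1/(-165841/2) = -2/165841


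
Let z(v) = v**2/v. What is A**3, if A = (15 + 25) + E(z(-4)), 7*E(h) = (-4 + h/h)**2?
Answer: 24137569/343 ≈ 70372.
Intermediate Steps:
z(v) = v
E(h) = 9/7 (E(h) = (-4 + h/h)**2/7 = (-4 + 1)**2/7 = (1/7)*(-3)**2 = (1/7)*9 = 9/7)
A = 289/7 (A = (15 + 25) + 9/7 = 40 + 9/7 = 289/7 ≈ 41.286)
A**3 = (289/7)**3 = 24137569/343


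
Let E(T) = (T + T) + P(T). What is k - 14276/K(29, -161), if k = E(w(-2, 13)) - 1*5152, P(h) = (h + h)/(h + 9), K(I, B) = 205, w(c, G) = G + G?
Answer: -1483260/287 ≈ -5168.2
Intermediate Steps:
w(c, G) = 2*G
P(h) = 2*h/(9 + h) (P(h) = (2*h)/(9 + h) = 2*h/(9 + h))
E(T) = 2*T + 2*T/(9 + T) (E(T) = (T + T) + 2*T/(9 + T) = 2*T + 2*T/(9 + T))
k = -178448/35 (k = 2*(2*13)*(10 + 2*13)/(9 + 2*13) - 1*5152 = 2*26*(10 + 26)/(9 + 26) - 5152 = 2*26*36/35 - 5152 = 2*26*(1/35)*36 - 5152 = 1872/35 - 5152 = -178448/35 ≈ -5098.5)
k - 14276/K(29, -161) = -178448/35 - 14276/205 = -1483260/287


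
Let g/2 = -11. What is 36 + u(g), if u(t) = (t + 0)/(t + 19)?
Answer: 130/3 ≈ 43.333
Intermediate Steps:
g = -22 (g = 2*(-11) = -22)
u(t) = t/(19 + t)
36 + u(g) = 36 - 22/(19 - 22) = 36 - 22/(-3) = 36 - 22*(-⅓) = 36 + 22/3 = 130/3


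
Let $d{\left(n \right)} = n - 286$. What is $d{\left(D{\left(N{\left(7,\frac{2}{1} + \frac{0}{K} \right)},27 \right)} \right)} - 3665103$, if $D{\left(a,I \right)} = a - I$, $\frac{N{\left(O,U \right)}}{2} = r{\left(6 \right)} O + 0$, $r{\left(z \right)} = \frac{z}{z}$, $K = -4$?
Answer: $-3665402$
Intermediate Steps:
$r{\left(z \right)} = 1$
$N{\left(O,U \right)} = 2 O$ ($N{\left(O,U \right)} = 2 \left(1 O + 0\right) = 2 \left(O + 0\right) = 2 O$)
$d{\left(n \right)} = -286 + n$
$d{\left(D{\left(N{\left(7,\frac{2}{1} + \frac{0}{K} \right)},27 \right)} \right)} - 3665103 = \left(-286 + \left(2 \cdot 7 - 27\right)\right) - 3665103 = \left(-286 + \left(14 - 27\right)\right) - 3665103 = \left(-286 - 13\right) - 3665103 = -299 - 3665103 = -3665402$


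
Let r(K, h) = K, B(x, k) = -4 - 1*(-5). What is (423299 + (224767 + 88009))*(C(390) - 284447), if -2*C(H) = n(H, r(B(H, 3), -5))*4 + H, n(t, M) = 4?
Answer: -209523748750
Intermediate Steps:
B(x, k) = 1 (B(x, k) = -4 + 5 = 1)
C(H) = -8 - H/2 (C(H) = -(4*4 + H)/2 = -(16 + H)/2 = -8 - H/2)
(423299 + (224767 + 88009))*(C(390) - 284447) = (423299 + (224767 + 88009))*((-8 - 1/2*390) - 284447) = (423299 + 312776)*((-8 - 195) - 284447) = 736075*(-203 - 284447) = 736075*(-284650) = -209523748750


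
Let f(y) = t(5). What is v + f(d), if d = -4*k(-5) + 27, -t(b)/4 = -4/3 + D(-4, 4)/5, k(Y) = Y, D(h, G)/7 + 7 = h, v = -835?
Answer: -11521/15 ≈ -768.07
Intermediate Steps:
D(h, G) = -49 + 7*h
t(b) = 1004/15 (t(b) = -4*(-4/3 + (-49 + 7*(-4))/5) = -4*(-4*1/3 + (-49 - 28)*(1/5)) = -4*(-4/3 - 77*1/5) = -4*(-4/3 - 77/5) = -4*(-251/15) = 1004/15)
d = 47 (d = -4*(-5) + 27 = 20 + 27 = 47)
f(y) = 1004/15
v + f(d) = -835 + 1004/15 = -11521/15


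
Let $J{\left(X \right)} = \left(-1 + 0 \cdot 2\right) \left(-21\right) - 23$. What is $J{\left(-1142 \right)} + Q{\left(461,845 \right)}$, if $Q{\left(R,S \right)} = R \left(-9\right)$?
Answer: $-4151$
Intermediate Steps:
$Q{\left(R,S \right)} = - 9 R$
$J{\left(X \right)} = -2$ ($J{\left(X \right)} = \left(-1 + 0\right) \left(-21\right) - 23 = \left(-1\right) \left(-21\right) - 23 = 21 - 23 = -2$)
$J{\left(-1142 \right)} + Q{\left(461,845 \right)} = -2 - 4149 = -4151$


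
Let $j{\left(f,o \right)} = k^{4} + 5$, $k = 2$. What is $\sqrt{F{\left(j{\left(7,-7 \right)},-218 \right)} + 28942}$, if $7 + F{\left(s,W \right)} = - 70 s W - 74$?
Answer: $7 \sqrt{7129} \approx 591.03$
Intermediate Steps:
$j{\left(f,o \right)} = 21$ ($j{\left(f,o \right)} = 2^{4} + 5 = 16 + 5 = 21$)
$F{\left(s,W \right)} = -81 - 70 W s$ ($F{\left(s,W \right)} = -7 + \left(- 70 s W - 74\right) = -7 - \left(74 + 70 W s\right) = -81 - 70 W s$)
$\sqrt{F{\left(j{\left(7,-7 \right)},-218 \right)} + 28942} = \sqrt{\left(-81 - \left(-15260\right) 21\right) + 28942} = \sqrt{\left(-81 + 320460\right) + 28942} = \sqrt{320379 + 28942} = \sqrt{349321} = 7 \sqrt{7129}$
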